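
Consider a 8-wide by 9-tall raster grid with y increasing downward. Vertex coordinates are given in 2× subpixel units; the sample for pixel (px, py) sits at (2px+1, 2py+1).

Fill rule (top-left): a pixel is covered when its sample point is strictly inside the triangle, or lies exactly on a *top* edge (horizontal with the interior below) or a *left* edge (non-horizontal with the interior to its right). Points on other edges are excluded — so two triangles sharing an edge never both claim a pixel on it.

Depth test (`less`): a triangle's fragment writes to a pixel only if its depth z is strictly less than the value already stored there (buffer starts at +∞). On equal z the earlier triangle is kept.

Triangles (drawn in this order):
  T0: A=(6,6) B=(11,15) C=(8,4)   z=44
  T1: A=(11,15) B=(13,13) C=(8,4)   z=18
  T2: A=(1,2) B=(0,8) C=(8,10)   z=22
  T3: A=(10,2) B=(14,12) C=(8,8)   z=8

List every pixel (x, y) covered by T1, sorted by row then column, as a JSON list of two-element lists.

T0:
  2·area = 28  (B↔C swapped to make it positive)
  edge (6, 6)→(8, 4): d=(2,-2) top-left  bias=+0
  edge (8, 4)→(11, 15): d=(3,11) right/bottom  bias=-1
  edge (11, 15)→(6, 6): d=(-5,-9) top-left  bias=+0
    (5,0)@(11, 1): e=[0,-42,70] → ·  [on edge]
    (4,1)@(9, 3): e=[0,-14,42] → ·  [on edge]
    (3,2)@(7, 5): e=[0,14,14] → █  [on edge]
    (4,2)@(9, 5): e=[4,-8,32] → ·
    (2,3)@(5, 7): e=[0,42,-14] → ·  [on edge]
    (3,3)@(7, 7): e=[4,20,4] → █
    (4,3)@(9, 7): e=[8,-2,22] → ·
    (1,4)@(3, 9): e=[0,70,-42] → ·  [on edge]
    (3,4)@(7, 9): e=[8,26,-6] → ·
    (4,4)@(9, 9): e=[12,4,12] → █
    (5,4)@(11, 9): e=[16,-18,30] → ·
    (0,5)@(1, 11): e=[0,98,-70] → ·  [on edge]
    (5,7)@(11, 15): e=[28,0,0] → ·  [on edge]
  covered (4 px):
    · · · · · · · ·
    · · · · · · · ·
    · · · █ · · · ·
    · · · █ · · · ·
    · · · · █ · · ·
    · · · · █ · · ·
    · · · · · · · ·
    · · · · · · · ·
    · · · · · · · ·
T1:
  2·area = 28  (B↔C swapped to make it positive)
  edge (11, 15)→(8, 4): d=(-3,-11) top-left  bias=+0
  edge (8, 4)→(13, 13): d=(5,9) right/bottom  bias=-1
  edge (13, 13)→(11, 15): d=(-2,2) right/bottom  bias=-1
    (4,3)@(9, 7): e=[2,6,20] → █
    (5,3)@(11, 7): e=[24,-12,16] → ·
    (4,4)@(9, 9): e=[-4,16,16] → ·
    (5,5)@(11, 11): e=[12,8,8] → █
    (6,5)@(13, 11): e=[34,-10,4] → ·
    (7,5)@(15, 11): e=[56,-28,0] → ·  [on edge]
    (5,6)@(11, 13): e=[6,18,4] → █
    (6,6)@(13, 13): e=[28,0,0] → ·  [on edge]
    (5,7)@(11, 15): e=[0,28,0] → ·  [on edge]
    (4,8)@(9, 17): e=[-28,56,0] → ·  [on edge]
  covered (3 px):
    · · · · · · · ·
    · · · · · · · ·
    · · · · · · · ·
    · · · · █ · · ·
    · · · · · · · ·
    · · · · · █ · ·
    · · · · · █ · ·
    · · · · · · · ·
    · · · · · · · ·
T2:
  2·area = 50  (B↔C swapped to make it positive)
  edge (1, 2)→(8, 10): d=(7,8) right/bottom  bias=-1
  edge (8, 10)→(0, 8): d=(-8,-2) top-left  bias=+0
  edge (0, 8)→(1, 2): d=(1,-6) top-left  bias=+0
    (0,1)@(1, 3): e=[7,42,1] → █
    (1,1)@(3, 3): e=[-9,46,13] → ·
    (0,2)@(1, 5): e=[21,26,3] → █
    (1,2)@(3, 5): e=[5,30,15] → █
    (2,2)@(5, 5): e=[-11,34,27] → ·
    (0,3)@(1, 7): e=[35,10,5] → █
    (2,3)@(5, 7): e=[3,18,29] → █
    (3,3)@(7, 7): e=[-13,22,41] → ·
    (0,4)@(1, 9): e=[49,-6,7] → ·
    (1,4)@(3, 9): e=[33,-2,19] → ·
    (2,4)@(5, 9): e=[17,2,31] → █
    (3,4)@(7, 9): e=[1,6,43] → █
  covered (8 px):
    · · · · · · · ·
    █ · · · · · · ·
    █ █ · · · · · ·
    █ █ █ · · · · ·
    · · █ █ · · · ·
    · · · · · · · ·
    · · · · · · · ·
    · · · · · · · ·
    · · · · · · · ·
T3:
  2·area = 44
  edge (10, 2)→(14, 12): d=(4,10) right/bottom  bias=-1
  edge (14, 12)→(8, 8): d=(-6,-4) top-left  bias=+0
  edge (8, 8)→(10, 2): d=(2,-6) top-left  bias=+0
    (4,2)@(9, 5): e=[22,22,0] → █  [on edge]
    (5,2)@(11, 5): e=[2,30,12] → █
    (6,2)@(13, 5): e=[-18,38,24] → ·
    (4,3)@(9, 7): e=[30,10,4] → █
    (6,3)@(13, 7): e=[-10,26,28] → ·
    (4,4)@(9, 9): e=[38,-2,8] → ·
    (5,4)@(11, 9): e=[18,6,20] → █
    (6,4)@(13, 9): e=[-2,14,32] → ·
    (3,5)@(7, 11): e=[66,-22,0] → ·  [on edge]
    (5,5)@(11, 11): e=[26,-6,24] → ·
    (6,5)@(13, 11): e=[6,2,36] → █
    (7,5)@(15, 11): e=[-14,10,48] → ·
    (2,8)@(5, 17): e=[110,-66,0] → ·  [on edge]
  covered (6 px):
    · · · · · · · ·
    · · · · · · · ·
    · · · · █ █ · ·
    · · · · █ █ · ·
    · · · · · █ · ·
    · · · · · · █ ·
    · · · · · · · ·
    · · · · · · · ·
    · · · · · · · ·

Result: [[4,3],[5,5],[5,6]]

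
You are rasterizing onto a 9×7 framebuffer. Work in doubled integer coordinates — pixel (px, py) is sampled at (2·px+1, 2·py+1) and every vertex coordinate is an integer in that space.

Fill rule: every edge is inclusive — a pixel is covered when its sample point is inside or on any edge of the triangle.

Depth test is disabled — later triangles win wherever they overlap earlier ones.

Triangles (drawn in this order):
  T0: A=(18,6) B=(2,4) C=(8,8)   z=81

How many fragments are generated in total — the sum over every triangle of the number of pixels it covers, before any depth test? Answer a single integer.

T0:
  2·area = 52  (B↔C swapped to make it positive)
  edge (18, 6)→(8, 8): d=(-10,2) inclusive
  edge (8, 8)→(2, 4): d=(-6,-4) inclusive
  edge (2, 4)→(18, 6): d=(16,2) inclusive
    (2,2)@(5, 5): e=[36,6,10] → █
    (3,2)@(7, 5): e=[32,14,6] → █
    (4,2)@(9, 5): e=[28,22,2] → █
    (5,2)@(11, 5): e=[24,30,-2] → ·
    (2,3)@(5, 7): e=[16,-6,42] → ·
    (3,3)@(7, 7): e=[12,2,38] → █
    (5,3)@(11, 7): e=[4,18,30] → █
    (6,3)@(13, 7): e=[0,26,26] → █  [on edge]
    (7,3)@(15, 7): e=[-4,34,22] → ·
    (1,4)@(3, 9): e=[0,-26,78] → ·  [on edge]
    (3,4)@(7, 9): e=[-8,-10,70] → ·
    (4,4)@(9, 9): e=[-12,-2,66] → ·
  covered (7 px):
    · · · · · · · · ·
    · · · · · · · · ·
    · · █ █ █ · · · ·
    · · · █ █ █ █ · ·
    · · · · · · · · ·
    · · · · · · · · ·
    · · · · · · · · ·

Final: 7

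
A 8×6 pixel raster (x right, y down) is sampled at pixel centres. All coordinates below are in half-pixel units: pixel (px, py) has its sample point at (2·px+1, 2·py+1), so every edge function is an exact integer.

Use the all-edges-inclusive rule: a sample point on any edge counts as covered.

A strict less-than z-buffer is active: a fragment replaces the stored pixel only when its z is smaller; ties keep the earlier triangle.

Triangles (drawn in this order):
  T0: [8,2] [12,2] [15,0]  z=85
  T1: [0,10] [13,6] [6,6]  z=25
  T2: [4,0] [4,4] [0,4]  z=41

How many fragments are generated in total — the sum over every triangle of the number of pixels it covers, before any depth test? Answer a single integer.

T0:
  2·area = 8  (B↔C swapped to make it positive)
  edge (8, 2)→(15, 0): d=(7,-2) inclusive
  edge (15, 0)→(12, 2): d=(-3,2) inclusive
  edge (12, 2)→(8, 2): d=(-4,0) inclusive
    (6,0)@(13, 1): e=[3,1,4] → X
    (7,0)@(15, 1): e=[7,-3,4] → .
    (6,1)@(13, 3): e=[17,-5,-4] → .
  covered (1 px):
    . . . . . . X .
    . . . . . . . .
    . . . . . . . .
    . . . . . . . .
    . . . . . . . .
    . . . . . . . .
T1:
  2·area = 28  (B↔C swapped to make it positive)
  edge (0, 10)→(6, 6): d=(6,-4) inclusive
  edge (6, 6)→(13, 6): d=(7,0) inclusive
  edge (13, 6)→(0, 10): d=(-13,4) inclusive
    (2,3)@(5, 7): e=[2,7,19] → X
    (3,3)@(7, 7): e=[10,7,11] → X
    (4,3)@(9, 7): e=[18,7,3] → X
    (5,3)@(11, 7): e=[26,7,-5] → .
    (1,4)@(3, 9): e=[6,21,1] → X
    (2,4)@(5, 9): e=[14,21,-7] → .
    (3,4)@(7, 9): e=[22,21,-15] → .
    (4,4)@(9, 9): e=[30,21,-23] → .
    (1,5)@(3, 11): e=[18,35,-25] → .
  covered (4 px):
    . . . . . . . .
    . . . . . . . .
    . . . . . . . .
    . . X X X . . .
    . X . . . . . .
    . . . . . . . .
T2:
  2·area = 16
  edge (4, 0)→(4, 4): d=(0,4) inclusive
  edge (4, 4)→(0, 4): d=(-4,0) inclusive
  edge (0, 4)→(4, 0): d=(4,-4) inclusive
    (1,0)@(3, 1): e=[4,12,0] → X  [on edge]
    (2,0)@(5, 1): e=[-4,12,8] → .
    (0,1)@(1, 3): e=[12,4,0] → X  [on edge]
    (2,1)@(5, 3): e=[-4,4,16] → .
    (0,2)@(1, 5): e=[12,-4,8] → .
    (1,2)@(3, 5): e=[4,-4,16] → .
  covered (3 px):
    . X . . . . . .
    X X . . . . . .
    . . . . . . . .
    . . . . . . . .
    . . . . . . . .
    . . . . . . . .

Final: 8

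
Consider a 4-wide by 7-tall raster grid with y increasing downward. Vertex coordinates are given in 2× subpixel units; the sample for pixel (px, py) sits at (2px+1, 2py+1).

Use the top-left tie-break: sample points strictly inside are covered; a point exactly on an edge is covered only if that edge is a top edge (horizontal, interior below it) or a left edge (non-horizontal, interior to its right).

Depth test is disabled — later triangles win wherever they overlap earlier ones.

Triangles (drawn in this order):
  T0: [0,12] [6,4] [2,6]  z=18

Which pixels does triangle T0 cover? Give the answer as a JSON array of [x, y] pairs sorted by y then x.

T0:
  2·area = 20  (B↔C swapped to make it positive)
  edge (0, 12)→(2, 6): d=(2,-6) top-left  bias=+0
  edge (2, 6)→(6, 4): d=(4,-2) top-left  bias=+0
  edge (6, 4)→(0, 12): d=(-6,8) right/bottom  bias=-1
    (1,1)@(3, 3): e=[0,-10,30] → ·  [on edge]
    (2,2)@(5, 5): e=[16,2,2] → █
    (3,2)@(7, 5): e=[28,6,-14] → ·
    (1,3)@(3, 7): e=[8,6,6] → █
    (2,3)@(5, 7): e=[20,10,-10] → ·
    (0,4)@(1, 9): e=[0,10,10] → █  [on edge]
    (1,4)@(3, 9): e=[12,14,-6] → ·
    (0,5)@(1, 11): e=[4,18,-2] → ·
  covered (3 px):
    · · · ·
    · · · ·
    · · █ ·
    · █ · ·
    █ · · ·
    · · · ·
    · · · ·

Final: [[2,2],[1,3],[0,4]]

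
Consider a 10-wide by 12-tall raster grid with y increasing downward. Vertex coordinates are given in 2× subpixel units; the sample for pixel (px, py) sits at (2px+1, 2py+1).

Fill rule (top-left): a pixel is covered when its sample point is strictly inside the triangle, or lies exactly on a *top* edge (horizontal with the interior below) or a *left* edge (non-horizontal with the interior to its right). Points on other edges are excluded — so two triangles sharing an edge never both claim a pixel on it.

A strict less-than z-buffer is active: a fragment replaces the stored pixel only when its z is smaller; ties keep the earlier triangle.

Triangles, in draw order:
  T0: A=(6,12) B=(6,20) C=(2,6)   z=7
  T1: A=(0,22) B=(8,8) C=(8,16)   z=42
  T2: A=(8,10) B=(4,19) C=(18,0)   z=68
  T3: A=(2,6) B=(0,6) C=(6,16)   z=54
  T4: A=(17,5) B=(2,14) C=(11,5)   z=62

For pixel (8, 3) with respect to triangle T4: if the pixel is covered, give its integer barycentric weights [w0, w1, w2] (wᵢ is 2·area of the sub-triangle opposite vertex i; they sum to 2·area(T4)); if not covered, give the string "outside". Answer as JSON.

T0:
  2·area = 32
  edge (6, 12)→(6, 20): d=(0,8) right/bottom  bias=-1
  edge (6, 20)→(2, 6): d=(-4,-14) top-left  bias=+0
  edge (2, 6)→(6, 12): d=(4,6) right/bottom  bias=-1
    (1,4)@(3, 9): e=[24,2,6] → #
    (2,4)@(5, 9): e=[8,30,-6] → ·
    (1,5)@(3, 11): e=[24,-6,14] → ·
    (2,5)@(5, 11): e=[8,22,2] → #
    (3,5)@(7, 11): e=[-8,50,-10] → ·
    (2,6)@(5, 13): e=[8,14,10] → #
    (3,6)@(7, 13): e=[-8,42,-2] → ·
    (2,7)@(5, 15): e=[8,6,18] → #
    (3,7)@(7, 15): e=[-8,34,6] → ·
    (2,8)@(5, 17): e=[8,-2,26] → ·
  covered (4 px):
    · · · · · · · · · ·
    · · · · · · · · · ·
    · · · · · · · · · ·
    · · · · · · · · · ·
    · # · · · · · · · ·
    · · # · · · · · · ·
    · · # · · · · · · ·
    · · # · · · · · · ·
    · · · · · · · · · ·
    · · · · · · · · · ·
    · · · · · · · · · ·
    · · · · · · · · · ·
T1:
  2·area = 64
  edge (0, 22)→(8, 8): d=(8,-14) top-left  bias=+0
  edge (8, 8)→(8, 16): d=(0,8) right/bottom  bias=-1
  edge (8, 16)→(0, 22): d=(-8,6) right/bottom  bias=-1
    (3,5)@(7, 11): e=[10,8,46] → #
    (4,5)@(9, 11): e=[38,-8,34] → ·
    (3,6)@(7, 13): e=[26,8,30] → #
    (4,6)@(9, 13): e=[54,-8,18] → ·
    (2,7)@(5, 15): e=[14,24,26] → #
    (4,7)@(9, 15): e=[70,-8,2] → ·
    (1,8)@(3, 17): e=[2,40,22] → #
    (3,8)@(7, 17): e=[58,8,-2] → ·
    (1,9)@(3, 19): e=[18,40,6] → #
    (2,9)@(5, 19): e=[46,24,-6] → ·
    (0,10)@(1, 21): e=[6,56,2] → #
    (1,10)@(3, 21): e=[34,40,-10] → ·
  covered (8 px):
    · · · · · · · · · ·
    · · · · · · · · · ·
    · · · · · · · · · ·
    · · · · · · · · · ·
    · · · · · · · · · ·
    · · · # · · · · · ·
    · · · # · · · · · ·
    · · # # · · · · · ·
    · # # · · · · · · ·
    · # · · · · · · · ·
    # · · · · · · · · ·
    · · · · · · · · · ·
T2:
  2·area = 50  (B↔C swapped to make it positive)
  edge (8, 10)→(18, 0): d=(10,-10) top-left  bias=+0
  edge (18, 0)→(4, 19): d=(-14,19) right/bottom  bias=-1
  edge (4, 19)→(8, 10): d=(4,-9) top-left  bias=+0
    (8,0)@(17, 1): e=[0,5,45] → #  [on edge]
    (9,0)@(19, 1): e=[20,-33,63] → ·
    (7,1)@(15, 3): e=[0,15,35] → #  [on edge]
    (8,1)@(17, 3): e=[20,-23,53] → ·
    (6,2)@(13, 5): e=[0,25,25] → #  [on edge]
    (7,2)@(15, 5): e=[20,-13,43] → ·
    (5,3)@(11, 7): e=[0,35,15] → #  [on edge]
    (6,3)@(13, 7): e=[20,-3,33] → ·
    (4,4)@(9, 9): e=[0,45,5] → #  [on edge]
    (6,4)@(13, 9): e=[40,-31,41] → ·
    (3,5)@(7, 11): e=[0,55,-5] → ·  [on edge]
    (4,5)@(9, 11): e=[20,17,13] → #
    (2,6)@(5, 13): e=[0,65,-15] → ·  [on edge]
    (1,7)@(3, 15): e=[0,75,-25] → ·  [on edge]
    (0,8)@(1, 17): e=[0,85,-35] → ·  [on edge]
  covered (9 px):
    · · · · · · · · # ·
    · · · · · · · # · ·
    · · · · · · # · · ·
    · · · · · # · · · ·
    · · · · # # · · · ·
    · · · · # · · · · ·
    · · · # · · · · · ·
    · · · · · · · · · ·
    · · # · · · · · · ·
    · · · · · · · · · ·
    · · · · · · · · · ·
    · · · · · · · · · ·
T3:
  2·area = 20  (B↔C swapped to make it positive)
  edge (2, 6)→(6, 16): d=(4,10) right/bottom  bias=-1
  edge (6, 16)→(0, 6): d=(-6,-10) top-left  bias=+0
  edge (0, 6)→(2, 6): d=(2,0) top-left  bias=+0
    (0,3)@(1, 7): e=[14,4,2] → #
    (1,3)@(3, 7): e=[-6,24,2] → ·
    (0,4)@(1, 9): e=[22,-8,6] → ·
    (1,4)@(3, 9): e=[2,12,6] → #
    (2,4)@(5, 9): e=[-18,32,6] → ·
    (1,5)@(3, 11): e=[10,0,10] → #  [on edge]
    (2,5)@(5, 11): e=[-10,20,10] → ·
    (1,6)@(3, 13): e=[18,-12,14] → ·
    (4,10)@(9, 21): e=[-10,0,30] → ·  [on edge]
  covered (3 px):
    · · · · · · · · · ·
    · · · · · · · · · ·
    · · · · · · · · · ·
    # · · · · · · · · ·
    · # · · · · · · · ·
    · # · · · · · · · ·
    · · · · · · · · · ·
    · · · · · · · · · ·
    · · · · · · · · · ·
    · · · · · · · · · ·
    · · · · · · · · · ·
    · · · · · · · · · ·
T4:
  2·area = 54
  edge (17, 5)→(2, 14): d=(-15,9) right/bottom  bias=-1
  edge (2, 14)→(11, 5): d=(9,-9) top-left  bias=+0
  edge (11, 5)→(17, 5): d=(6,0) top-left  bias=+0
    (7,0)@(15, 1): e=[78,0,-24] → ·  [on edge]
    (6,1)@(13, 3): e=[66,0,-12] → ·  [on edge]
    (0,2)@(1, 5): e=[144,-90,0] → ·  [on edge]
    (1,2)@(3, 5): e=[126,-72,0] → ·  [on edge]
    (2,2)@(5, 5): e=[108,-54,0] → ·  [on edge]
    (3,2)@(7, 5): e=[90,-36,0] → ·  [on edge]
    (4,2)@(9, 5): e=[72,-18,0] → ·  [on edge]
    (5,2)@(11, 5): e=[54,0,0] → #  [on edge]
    (6,2)@(13, 5): e=[36,18,0] → #  [on edge]
    (7,2)@(15, 5): e=[18,36,0] → #  [on edge]
    (8,2)@(17, 5): e=[0,54,0] → ·  [on edge]
    (9,2)@(19, 5): e=[-18,72,0] → ·  [on edge]
    (4,3)@(9, 7): e=[42,0,12] → #  [on edge]
    (3,4)@(7, 9): e=[30,0,24] → #  [on edge]
    (2,5)@(5, 11): e=[18,0,36] → #  [on edge]
    (3,5)@(7, 11): e=[0,18,36] → ·  [on edge]
    (1,6)@(3, 13): e=[6,0,48] → #  [on edge]
    (0,7)@(1, 15): e=[-6,0,60] → ·  [on edge]
  covered (10 px):
    · · · · · · · · · ·
    · · · · · · · · · ·
    · · · · · # # # · ·
    · · · · # # # · · ·
    · · · # # · · · · ·
    · · # · · · · · · ·
    · # · · · · · · · ·
    · · · · · · · · · ·
    · · · · · · · · · ·
    · · · · · · · · · ·
    · · · · · · · · · ·
    · · · · · · · · · ·

Result: "outside"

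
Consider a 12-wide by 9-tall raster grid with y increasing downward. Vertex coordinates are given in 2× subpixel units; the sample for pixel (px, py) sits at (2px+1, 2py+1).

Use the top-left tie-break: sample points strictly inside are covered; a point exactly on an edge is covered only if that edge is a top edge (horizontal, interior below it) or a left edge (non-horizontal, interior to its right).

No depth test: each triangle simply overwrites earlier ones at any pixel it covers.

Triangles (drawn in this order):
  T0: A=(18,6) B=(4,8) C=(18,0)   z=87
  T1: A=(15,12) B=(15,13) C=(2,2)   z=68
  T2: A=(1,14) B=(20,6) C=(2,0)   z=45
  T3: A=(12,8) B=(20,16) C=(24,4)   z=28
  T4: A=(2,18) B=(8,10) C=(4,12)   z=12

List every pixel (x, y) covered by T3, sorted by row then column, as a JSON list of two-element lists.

T0:
  2·area = 84
  edge (18, 6)→(4, 8): d=(-14,2) right/bottom  bias=-1
  edge (4, 8)→(18, 0): d=(14,-8) top-left  bias=+0
  edge (18, 0)→(18, 6): d=(0,6) right/bottom  bias=-1
    (8,0)@(17, 1): e=[72,6,6] → █
    (9,0)@(19, 1): e=[68,22,-6] → ·
    (6,1)@(13, 3): e=[52,2,30] → █
    (7,1)@(15, 3): e=[48,18,18] → █
    (9,1)@(19, 3): e=[40,50,-6] → ·
    (5,2)@(11, 5): e=[28,14,42] → █
    (9,2)@(19, 5): e=[12,78,-6] → ·
    (3,3)@(7, 7): e=[8,10,66] → █
    (4,3)@(9, 7): e=[4,26,54] → █
    (5,3)@(11, 7): e=[0,42,42] → ·  [on edge]
    (6,3)@(13, 7): e=[-4,58,30] → ·
    (7,3)@(15, 7): e=[-8,74,18] → ·
  covered (10 px):
    · · · · · · · · █ · · ·
    · · · · · · █ █ █ · · ·
    · · · · · █ █ █ █ · · ·
    · · · █ █ · · · · · · ·
    · · · · · · · · · · · ·
    · · · · · · · · · · · ·
    · · · · · · · · · · · ·
    · · · · · · · · · · · ·
    · · · · · · · · · · · ·
T1:
  2·area = 13
  edge (15, 12)→(15, 13): d=(0,1) right/bottom  bias=-1
  edge (15, 13)→(2, 2): d=(-13,-11) top-left  bias=+0
  edge (2, 2)→(15, 12): d=(13,10) right/bottom  bias=-1
    (7,0)@(15, 1): e=[0,156,-143] → ·  [on edge]
    (7,1)@(15, 3): e=[0,130,-117] → ·  [on edge]
    (7,2)@(15, 5): e=[0,104,-91] → ·  [on edge]
    (7,3)@(15, 7): e=[0,78,-65] → ·  [on edge]
    (5,4)@(11, 9): e=[4,8,1] → █
    (6,4)@(13, 9): e=[2,30,-19] → ·
    (7,4)@(15, 9): e=[0,52,-39] → ·  [on edge]
    (5,5)@(11, 11): e=[4,-18,27] → ·
    (6,5)@(13, 11): e=[2,4,7] → █
    (7,5)@(15, 11): e=[0,26,-13] → ·  [on edge]
    (6,6)@(13, 13): e=[2,-22,33] → ·
    (7,6)@(15, 13): e=[0,0,13] → ·  [on edge]
    (7,7)@(15, 15): e=[0,-26,39] → ·  [on edge]
    (7,8)@(15, 17): e=[0,-52,65] → ·  [on edge]
  covered (2 px):
    · · · · · · · · · · · ·
    · · · · · · · · · · · ·
    · · · · · · · · · · · ·
    · · · · · · · · · · · ·
    · · · · · █ · · · · · ·
    · · · · · · █ · · · · ·
    · · · · · · · · · · · ·
    · · · · · · · · · · · ·
    · · · · · · · · · · · ·
T2:
  2·area = 258  (B↔C swapped to make it positive)
  edge (1, 14)→(2, 0): d=(1,-14) top-left  bias=+0
  edge (2, 0)→(20, 6): d=(18,6) right/bottom  bias=-1
  edge (20, 6)→(1, 14): d=(-19,8) right/bottom  bias=-1
    (1,0)@(3, 1): e=[15,12,231] → █
    (2,0)@(5, 1): e=[43,0,215] → ·  [on edge]
    (1,1)@(3, 3): e=[17,48,193] → █
    (2,1)@(5, 3): e=[45,36,177] → █
    (3,1)@(7, 3): e=[73,24,161] → █
    (4,1)@(9, 3): e=[101,12,145] → █
    (5,1)@(11, 3): e=[129,0,129] → ·  [on edge]
    (1,2)@(3, 5): e=[19,84,155] → █
    (5,2)@(11, 5): e=[131,36,91] → █
    (6,2)@(13, 5): e=[159,24,75] → █
    (7,2)@(15, 5): e=[187,12,59] → █
    (8,2)@(17, 5): e=[215,0,43] → ·  [on edge]
    (11,3)@(23, 7): e=[301,0,-43] → ·  [on edge]
  covered (29 px):
    · █ · · · · · · · · · ·
    · █ █ █ █ · · · · · · ·
    · █ █ █ █ █ █ █ · · · ·
    · █ █ █ █ █ █ █ █ · · ·
    · █ █ █ █ █ · · · · · ·
    · █ █ █ · · · · · · · ·
    · █ · · · · · · · · · ·
    · · · · · · · · · · · ·
    · · · · · · · · · · · ·
T3:
  2·area = 128  (B↔C swapped to make it positive)
  edge (12, 8)→(24, 4): d=(12,-4) top-left  bias=+0
  edge (24, 4)→(20, 16): d=(-4,12) right/bottom  bias=-1
  edge (20, 16)→(12, 8): d=(-8,-8) top-left  bias=+0
    (2,0)@(5, 1): e=[-112,240,0] → ·  [on edge]
    (3,1)@(7, 3): e=[-80,208,0] → ·  [on edge]
    (4,2)@(9, 5): e=[-48,176,0] → ·  [on edge]
    (10,2)@(21, 5): e=[0,32,96] → █  [on edge]
    (11,2)@(23, 5): e=[8,8,112] → █
    (5,3)@(11, 7): e=[-16,144,0] → ·  [on edge]
    (7,3)@(15, 7): e=[0,96,32] → █  [on edge]
    (8,3)@(17, 7): e=[8,72,48] → █
    (9,3)@(19, 7): e=[16,48,64] → █
    (11,3)@(23, 7): e=[32,0,96] → ·  [on edge]
    (4,4)@(9, 9): e=[0,160,-32] → ·  [on edge]
    (6,4)@(13, 9): e=[16,112,0] → █  [on edge]
    (1,5)@(3, 11): e=[0,224,-96] → ·  [on edge]
    (7,5)@(15, 11): e=[48,80,0] → █  [on edge]
    (8,6)@(17, 13): e=[80,48,0] → █  [on edge]
    (10,6)@(21, 13): e=[96,0,32] → ·  [on edge]
    (9,7)@(19, 15): e=[112,16,0] → █  [on edge]
    (10,8)@(21, 17): e=[144,-16,0] → ·  [on edge]
  covered (18 px):
    · · · · · · · · · · · ·
    · · · · · · · · · · · ·
    · · · · · · · · · · █ █
    · · · · · · · █ █ █ █ ·
    · · · · · · █ █ █ █ █ ·
    · · · · · · · █ █ █ █ ·
    · · · · · · · · █ █ · ·
    · · · · · · · · · █ · ·
    · · · · · · · · · · · ·
T4:
  2·area = 20  (B↔C swapped to make it positive)
  edge (2, 18)→(4, 12): d=(2,-6) top-left  bias=+0
  edge (4, 12)→(8, 10): d=(4,-2) top-left  bias=+0
  edge (8, 10)→(2, 18): d=(-6,8) right/bottom  bias=-1
    (3,1)@(7, 3): e=[0,-30,50] → ·  [on edge]
    (2,4)@(5, 9): e=[0,-10,30] → ·  [on edge]
    (3,5)@(7, 11): e=[16,2,2] → █
    (4,5)@(9, 11): e=[28,6,-14] → ·
    (2,6)@(5, 13): e=[8,6,6] → █
    (3,6)@(7, 13): e=[20,10,-10] → ·
    (1,7)@(3, 15): e=[0,10,10] → █  [on edge]
    (2,7)@(5, 15): e=[12,14,-6] → ·
    (1,8)@(3, 17): e=[4,18,-2] → ·
  covered (3 px):
    · · · · · · · · · · · ·
    · · · · · · · · · · · ·
    · · · · · · · · · · · ·
    · · · · · · · · · · · ·
    · · · · · · · · · · · ·
    · · · █ · · · · · · · ·
    · · █ · · · · · · · · ·
    · █ · · · · · · · · · ·
    · · · · · · · · · · · ·

Answer: [[10,2],[11,2],[7,3],[8,3],[9,3],[10,3],[6,4],[7,4],[8,4],[9,4],[10,4],[7,5],[8,5],[9,5],[10,5],[8,6],[9,6],[9,7]]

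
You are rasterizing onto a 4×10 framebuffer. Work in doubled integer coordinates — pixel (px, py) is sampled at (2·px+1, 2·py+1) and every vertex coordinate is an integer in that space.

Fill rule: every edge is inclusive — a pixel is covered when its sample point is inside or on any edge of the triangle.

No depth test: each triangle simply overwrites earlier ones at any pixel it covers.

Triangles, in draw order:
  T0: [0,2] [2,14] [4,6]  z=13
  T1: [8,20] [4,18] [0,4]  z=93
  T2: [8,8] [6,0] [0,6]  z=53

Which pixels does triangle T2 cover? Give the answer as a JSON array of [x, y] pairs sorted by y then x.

T0:
  2·area = 40  (B↔C swapped to make it positive)
  edge (0, 2)→(4, 6): d=(4,4) inclusive
  edge (4, 6)→(2, 14): d=(-2,8) inclusive
  edge (2, 14)→(0, 2): d=(-2,-12) inclusive
    (0,1)@(1, 3): e=[0,30,10] → X  [on edge]
    (1,1)@(3, 3): e=[-8,14,34] → .
    (0,2)@(1, 5): e=[8,26,6] → X
    (1,2)@(3, 5): e=[0,10,30] → X  [on edge]
    (2,2)@(5, 5): e=[-8,-6,54] → .
    (0,3)@(1, 7): e=[16,22,2] → X
    (2,3)@(5, 7): e=[0,-10,50] → .  [on edge]
    (0,4)@(1, 9): e=[24,18,-2] → .
    (1,4)@(3, 9): e=[16,2,22] → X
    (2,4)@(5, 9): e=[8,-14,46] → .
    (3,4)@(7, 9): e=[0,-30,70] → .  [on edge]
    (1,5)@(3, 11): e=[24,-2,18] → .
  covered (6 px):
    . . . .
    X . . .
    X X . .
    X X . .
    . X . .
    . . . .
    . . . .
    . . . .
    . . . .
    . . . .
T1:
  2·area = 48
  edge (8, 20)→(4, 18): d=(-4,-2) inclusive
  edge (4, 18)→(0, 4): d=(-4,-14) inclusive
  edge (0, 4)→(8, 20): d=(8,16) inclusive
    (0,3)@(1, 7): e=[38,2,8] → X
    (1,3)@(3, 7): e=[42,30,-24] → .
    (0,4)@(1, 9): e=[30,-6,24] → .
    (1,5)@(3, 11): e=[26,14,8] → X
    (2,5)@(5, 11): e=[30,42,-24] → .
    (1,6)@(3, 13): e=[18,6,24] → X
    (2,6)@(5, 13): e=[22,34,-8] → .
    (1,7)@(3, 15): e=[10,-2,40] → .
    (2,7)@(5, 15): e=[14,26,8] → X
    (3,7)@(7, 15): e=[18,54,-24] → .
    (2,8)@(5, 17): e=[6,18,24] → X
    (3,8)@(7, 17): e=[10,46,-8] → .
  covered (6 px):
    . . . .
    . . . .
    . . . .
    X . . .
    . . . .
    . X . .
    . X . .
    . . X .
    . . X .
    . . . X
T2:
  2·area = 60  (B↔C swapped to make it positive)
  edge (8, 8)→(0, 6): d=(-8,-2) inclusive
  edge (0, 6)→(6, 0): d=(6,-6) inclusive
  edge (6, 0)→(8, 8): d=(2,8) inclusive
    (2,0)@(5, 1): e=[50,0,10] → X  [on edge]
    (3,0)@(7, 1): e=[54,12,-6] → .
    (1,1)@(3, 3): e=[30,0,30] → X  [on edge]
    (3,1)@(7, 3): e=[38,24,-2] → .
    (0,2)@(1, 5): e=[10,0,50] → X  [on edge]
    (3,2)@(7, 5): e=[22,36,2] → X
    (0,3)@(1, 7): e=[-6,12,54] → .
    (1,3)@(3, 7): e=[-2,24,38] → .
    (2,3)@(5, 7): e=[2,36,22] → X
    (2,4)@(5, 9): e=[-14,48,26] → .
    (3,4)@(7, 9): e=[-10,60,10] → .
  covered (9 px):
    . . X .
    . X X .
    X X X X
    . . X X
    . . . .
    . . . .
    . . . .
    . . . .
    . . . .
    . . . .

Answer: [[2,0],[1,1],[2,1],[0,2],[1,2],[2,2],[3,2],[2,3],[3,3]]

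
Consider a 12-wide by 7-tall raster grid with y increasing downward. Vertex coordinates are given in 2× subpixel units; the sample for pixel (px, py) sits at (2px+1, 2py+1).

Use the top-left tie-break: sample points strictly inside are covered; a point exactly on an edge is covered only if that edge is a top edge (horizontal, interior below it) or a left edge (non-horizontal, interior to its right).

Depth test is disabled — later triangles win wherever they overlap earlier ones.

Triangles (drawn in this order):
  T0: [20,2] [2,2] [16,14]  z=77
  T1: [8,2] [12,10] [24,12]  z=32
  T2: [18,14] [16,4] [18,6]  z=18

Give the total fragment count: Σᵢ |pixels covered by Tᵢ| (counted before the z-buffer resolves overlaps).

T0:
  2·area = 216  (B↔C swapped to make it positive)
  edge (20, 2)→(16, 14): d=(-4,12) right/bottom  bias=-1
  edge (16, 14)→(2, 2): d=(-14,-12) top-left  bias=+0
  edge (2, 2)→(20, 2): d=(18,0) top-left  bias=+0
    (2,1)@(5, 3): e=[176,22,18] → X
    (3,1)@(7, 3): e=[152,46,18] → X
    (4,1)@(9, 3): e=[128,70,18] → X
    (5,1)@(11, 3): e=[104,94,18] → X
    (6,1)@(13, 3): e=[80,118,18] → X
    (7,1)@(15, 3): e=[56,142,18] → X
    (8,1)@(17, 3): e=[32,166,18] → X
    (9,1)@(19, 3): e=[8,190,18] → X
    (10,1)@(21, 3): e=[-16,214,18] → .
    (2,2)@(5, 5): e=[168,-6,54] → .
    (3,2)@(7, 5): e=[144,18,54] → X
    (9,2)@(19, 5): e=[0,162,54] → .  [on edge]
    (8,5)@(17, 11): e=[0,54,162] → .  [on edge]
  covered (26 px):
    . . . . . . . . . . . .
    . . X X X X X X X X . .
    . . . X X X X X X . . .
    . . . . X X X X X . . .
    . . . . . X X X X . . .
    . . . . . . X X . . . .
    . . . . . . . X . . . .
T1:
  2·area = 88  (B↔C swapped to make it positive)
  edge (8, 2)→(24, 12): d=(16,10) right/bottom  bias=-1
  edge (24, 12)→(12, 10): d=(-12,-2) top-left  bias=+0
  edge (12, 10)→(8, 2): d=(-4,-8) top-left  bias=+0
    (4,1)@(9, 3): e=[6,78,4] → X
    (5,1)@(11, 3): e=[-14,82,20] → .
    (4,2)@(9, 5): e=[38,54,-4] → .
    (5,2)@(11, 5): e=[18,58,12] → X
    (6,2)@(13, 5): e=[-2,62,28] → .
    (5,3)@(11, 7): e=[50,34,4] → X
    (6,3)@(13, 7): e=[30,38,20] → X
    (7,3)@(15, 7): e=[10,42,36] → X
    (8,3)@(17, 7): e=[-10,46,52] → .
    (5,4)@(11, 9): e=[82,10,-4] → .
    (6,4)@(13, 9): e=[62,14,12] → X
    (8,4)@(17, 9): e=[22,22,44] → X
  covered (11 px):
    . . . . . . . . . . . .
    . . . . X . . . . . . .
    . . . . . X . . . . . .
    . . . . . X X X . . . .
    . . . . . . X X X X . .
    . . . . . . . . . X X .
    . . . . . . . . . . . .
T2:
  2·area = 16
  edge (18, 14)→(16, 4): d=(-2,-10) top-left  bias=+0
  edge (16, 4)→(18, 6): d=(2,2) right/bottom  bias=-1
  edge (18, 6)→(18, 14): d=(0,8) right/bottom  bias=-1
    (6,0)@(13, 1): e=[-24,0,40] → .  [on edge]
    (7,1)@(15, 3): e=[-8,0,24] → .  [on edge]
    (8,2)@(17, 5): e=[8,0,8] → .  [on edge]
    (8,3)@(17, 7): e=[4,4,8] → X
    (9,3)@(19, 7): e=[24,0,-8] → .  [on edge]
    (8,4)@(17, 9): e=[0,8,8] → X  [on edge]
    (9,4)@(19, 9): e=[20,4,-8] → .
    (10,4)@(21, 9): e=[40,0,-24] → .  [on edge]
    (8,5)@(17, 11): e=[-4,12,8] → .
    (11,5)@(23, 11): e=[56,0,-40] → .  [on edge]
  covered (2 px):
    . . . . . . . . . . . .
    . . . . . . . . . . . .
    . . . . . . . . . . . .
    . . . . . . . . X . . .
    . . . . . . . . X . . .
    . . . . . . . . . . . .
    . . . . . . . . . . . .

Answer: 39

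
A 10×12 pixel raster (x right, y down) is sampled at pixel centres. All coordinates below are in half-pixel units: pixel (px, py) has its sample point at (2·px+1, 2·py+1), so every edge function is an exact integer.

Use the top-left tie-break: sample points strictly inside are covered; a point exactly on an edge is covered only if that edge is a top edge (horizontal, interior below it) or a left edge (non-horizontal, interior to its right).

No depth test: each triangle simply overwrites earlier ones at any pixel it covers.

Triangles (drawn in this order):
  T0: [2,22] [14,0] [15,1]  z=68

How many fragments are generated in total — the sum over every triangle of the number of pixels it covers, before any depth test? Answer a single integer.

T0:
  2·area = 34
  edge (2, 22)→(14, 0): d=(12,-22) top-left  bias=+0
  edge (14, 0)→(15, 1): d=(1,1) right/bottom  bias=-1
  edge (15, 1)→(2, 22): d=(-13,21) right/bottom  bias=-1
    (7,0)@(15, 1): e=[34,0,0] → ·  [on edge]
    (6,1)@(13, 3): e=[14,4,16] → █
    (7,1)@(15, 3): e=[58,2,-26] → ·
    (8,1)@(17, 3): e=[102,0,-68] → ·  [on edge]
    (6,2)@(13, 5): e=[38,6,-10] → ·
    (9,2)@(19, 5): e=[170,0,-136] → ·  [on edge]
    (5,3)@(11, 7): e=[18,10,6] → █
    (6,3)@(13, 7): e=[62,8,-36] → ·
    (5,4)@(11, 9): e=[42,12,-20] → ·
    (3,6)@(7, 13): e=[2,20,12] → █
    (4,6)@(9, 13): e=[46,18,-30] → ·
    (3,7)@(7, 15): e=[26,22,-14] → ·
  covered (4 px):
    · · · · · · · · · ·
    · · · · · · █ · · ·
    · · · · · · · · · ·
    · · · · · █ · · · ·
    · · · · · · · · · ·
    · · · · · · · · · ·
    · · · █ · · · · · ·
    · · · · · · · · · ·
    · · █ · · · · · · ·
    · · · · · · · · · ·
    · · · · · · · · · ·
    · · · · · · · · · ·

Final: 4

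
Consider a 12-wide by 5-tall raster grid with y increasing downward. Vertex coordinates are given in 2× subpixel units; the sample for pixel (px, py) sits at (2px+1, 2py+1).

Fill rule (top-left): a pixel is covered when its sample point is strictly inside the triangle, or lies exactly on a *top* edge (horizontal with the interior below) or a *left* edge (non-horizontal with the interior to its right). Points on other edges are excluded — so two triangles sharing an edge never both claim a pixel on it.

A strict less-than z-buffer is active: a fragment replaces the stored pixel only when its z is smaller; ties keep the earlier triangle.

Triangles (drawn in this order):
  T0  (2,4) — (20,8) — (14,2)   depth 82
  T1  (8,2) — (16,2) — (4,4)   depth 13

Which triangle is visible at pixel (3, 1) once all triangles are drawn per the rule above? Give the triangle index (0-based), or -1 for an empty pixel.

T0:
  2·area = 84  (B↔C swapped to make it positive)
  edge (2, 4)→(14, 2): d=(12,-2) top-left  bias=+0
  edge (14, 2)→(20, 8): d=(6,6) right/bottom  bias=-1
  edge (20, 8)→(2, 4): d=(-18,-4) top-left  bias=+0
    (6,0)@(13, 1): e=[-14,0,98] → ·  [on edge]
    (4,1)@(9, 3): e=[2,36,46] → █
    (5,1)@(11, 3): e=[6,24,54] → █
    (6,1)@(13, 3): e=[10,12,62] → █
    (7,1)@(15, 3): e=[14,0,70] → ·  [on edge]
    (3,2)@(7, 5): e=[22,60,2] → █
    (7,2)@(15, 5): e=[38,12,34] → █
    (8,2)@(17, 5): e=[42,0,42] → ·  [on edge]
    (3,3)@(7, 7): e=[46,72,-34] → ·
    (4,3)@(9, 7): e=[50,60,-26] → ·
    (5,3)@(11, 7): e=[54,48,-18] → ·
    (6,3)@(13, 7): e=[58,36,-10] → ·
    (9,3)@(19, 7): e=[70,0,14] → ·  [on edge]
    (10,4)@(21, 9): e=[98,0,-14] → ·  [on edge]
  covered (9 px):
    · · · · · · · · · · · ·
    · · · · █ █ █ · · · · ·
    · · · █ █ █ █ █ · · · ·
    · · · · · · · · █ · · ·
    · · · · · · · · · · · ·
T1:
  2·area = 16
  edge (8, 2)→(16, 2): d=(8,0) top-left  bias=+0
  edge (16, 2)→(4, 4): d=(-12,2) right/bottom  bias=-1
  edge (4, 4)→(8, 2): d=(4,-2) top-left  bias=+0
    (3,1)@(7, 3): e=[8,6,2] → █
    (4,1)@(9, 3): e=[8,2,6] → █
    (5,1)@(11, 3): e=[8,-2,10] → ·
    (3,2)@(7, 5): e=[24,-18,10] → ·
    (4,2)@(9, 5): e=[24,-22,14] → ·
  covered (2 px):
    · · · · · · · · · · · ·
    · · · █ █ · · · · · · ·
    · · · · · · · · · · · ·
    · · · · · · · · · · · ·
    · · · · · · · · · · · ·

Z-buffer (winner per pixel, '.' = empty):
  . . . . . . . . . . . .
  . . . 1 1 0 0 . . . . .
  . . . 0 0 0 0 0 . . . .
  . . . . . . . . 0 . . .
  . . . . . . . . . . . .

Final: 1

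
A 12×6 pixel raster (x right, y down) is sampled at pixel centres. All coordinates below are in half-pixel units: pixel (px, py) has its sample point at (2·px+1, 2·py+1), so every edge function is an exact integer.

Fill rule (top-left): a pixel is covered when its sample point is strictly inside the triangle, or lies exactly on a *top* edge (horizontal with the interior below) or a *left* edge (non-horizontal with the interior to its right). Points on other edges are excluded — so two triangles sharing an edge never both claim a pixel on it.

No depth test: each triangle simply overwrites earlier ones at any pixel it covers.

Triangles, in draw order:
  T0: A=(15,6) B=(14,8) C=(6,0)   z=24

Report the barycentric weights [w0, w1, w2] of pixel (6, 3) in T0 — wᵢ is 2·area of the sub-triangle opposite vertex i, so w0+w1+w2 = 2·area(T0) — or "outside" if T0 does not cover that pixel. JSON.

T0:
  2·area = 24
  edge (15, 6)→(14, 8): d=(-1,2) right/bottom  bias=-1
  edge (14, 8)→(6, 0): d=(-8,-8) top-left  bias=+0
  edge (6, 0)→(15, 6): d=(9,6) right/bottom  bias=-1
    (3,0)@(7, 1): e=[21,0,3] → █  [on edge]
    (4,0)@(9, 1): e=[17,16,-9] → ·
    (3,1)@(7, 3): e=[19,-16,21] → ·
    (4,1)@(9, 3): e=[15,0,9] → █  [on edge]
    (5,1)@(11, 3): e=[11,16,-3] → ·
    (4,2)@(9, 5): e=[13,-16,27] → ·
    (5,2)@(11, 5): e=[9,0,15] → █  [on edge]
    (6,2)@(13, 5): e=[5,16,3] → █
    (7,2)@(15, 5): e=[1,32,-9] → ·
    (5,3)@(11, 7): e=[7,-16,33] → ·
    (6,3)@(13, 7): e=[3,0,21] → █  [on edge]
    (7,3)@(15, 7): e=[-1,16,9] → ·
    (7,4)@(15, 9): e=[-3,0,27] → ·  [on edge]
    (8,5)@(17, 11): e=[-9,0,33] → ·  [on edge]
  covered (5 px):
    · · · █ · · · · · · · ·
    · · · · █ · · · · · · ·
    · · · · · █ █ · · · · ·
    · · · · · · █ · · · · ·
    · · · · · · · · · · · ·
    · · · · · · · · · · · ·

Answer: [0,21,3]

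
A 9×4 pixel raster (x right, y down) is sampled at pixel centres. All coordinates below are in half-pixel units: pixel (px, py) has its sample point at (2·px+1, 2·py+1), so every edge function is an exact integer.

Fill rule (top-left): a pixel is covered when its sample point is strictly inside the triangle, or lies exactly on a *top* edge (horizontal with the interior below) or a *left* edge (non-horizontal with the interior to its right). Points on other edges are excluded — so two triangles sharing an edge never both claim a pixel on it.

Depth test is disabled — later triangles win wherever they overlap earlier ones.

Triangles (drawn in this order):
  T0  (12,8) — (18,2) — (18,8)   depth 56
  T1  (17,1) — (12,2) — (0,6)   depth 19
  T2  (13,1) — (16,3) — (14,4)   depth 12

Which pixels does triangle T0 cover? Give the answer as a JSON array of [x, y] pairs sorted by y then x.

T0:
  2·area = 36
  edge (12, 8)→(18, 2): d=(6,-6) top-left  bias=+0
  edge (18, 2)→(18, 8): d=(0,6) right/bottom  bias=-1
  edge (18, 8)→(12, 8): d=(-6,0) right/bottom  bias=-1
    (8,1)@(17, 3): e=[0,6,30] → X  [on edge]
    (7,2)@(15, 5): e=[0,18,18] → X  [on edge]
    (6,3)@(13, 7): e=[0,30,6] → X  [on edge]
  covered (6 px):
    . . . . . . . . .
    . . . . . . . . X
    . . . . . . . X X
    . . . . . . X X X
T1:
  2·area = 8  (B↔C swapped to make it positive)
  edge (17, 1)→(0, 6): d=(-17,5) right/bottom  bias=-1
  edge (0, 6)→(12, 2): d=(12,-4) top-left  bias=+0
  edge (12, 2)→(17, 1): d=(5,-1) top-left  bias=+0
    (7,0)@(15, 1): e=[10,0,-2] → .  [on edge]
    (8,0)@(17, 1): e=[0,8,0] → .  [on edge]
    (3,1)@(7, 3): e=[16,-8,0] → .  [on edge]
    (4,1)@(9, 3): e=[6,0,2] → X  [on edge]
    (5,1)@(11, 3): e=[-4,8,4] → .
    (1,2)@(3, 5): e=[2,0,6] → X  [on edge]
    (2,2)@(5, 5): e=[-8,8,8] → .
    (4,2)@(9, 5): e=[-28,24,12] → .
    (1,3)@(3, 7): e=[-32,24,16] → .
  covered (2 px):
    . . . . . . . . .
    . . . . X . . . .
    . X . . . . . . .
    . . . . . . . . .
T2:
  2·area = 7
  edge (13, 1)→(16, 3): d=(3,2) right/bottom  bias=-1
  edge (16, 3)→(14, 4): d=(-2,1) right/bottom  bias=-1
  edge (14, 4)→(13, 1): d=(-1,-3) top-left  bias=+0
    (6,0)@(13, 1): e=[0,7,0] → .  [on edge]
    (7,1)@(15, 3): e=[2,1,4] → X
    (8,1)@(17, 3): e=[-2,-1,10] → .
    (7,2)@(15, 5): e=[8,-3,2] → .
    (7,3)@(15, 7): e=[14,-7,0] → .  [on edge]
  covered (1 px):
    . . . . . . . . .
    . . . . . . . X .
    . . . . . . . . .
    . . . . . . . . .

Result: [[8,1],[7,2],[8,2],[6,3],[7,3],[8,3]]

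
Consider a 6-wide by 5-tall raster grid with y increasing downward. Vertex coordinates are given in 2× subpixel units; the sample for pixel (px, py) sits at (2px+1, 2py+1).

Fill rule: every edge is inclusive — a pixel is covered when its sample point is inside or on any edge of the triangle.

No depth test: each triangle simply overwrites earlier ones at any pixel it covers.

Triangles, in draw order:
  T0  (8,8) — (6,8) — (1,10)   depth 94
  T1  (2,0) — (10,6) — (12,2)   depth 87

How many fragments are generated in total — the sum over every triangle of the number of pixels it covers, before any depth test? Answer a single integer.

T0:
  2·area = 4  (B↔C swapped to make it positive)
  edge (8, 8)→(1, 10): d=(-7,2) inclusive
  edge (1, 10)→(6, 8): d=(5,-2) inclusive
  edge (6, 8)→(8, 8): d=(2,0) inclusive
  covered (0 px):
    · · · · · ·
    · · · · · ·
    · · · · · ·
    · · · · · ·
    · · · · · ·
T1:
  2·area = 44  (B↔C swapped to make it positive)
  edge (2, 0)→(12, 2): d=(10,2) inclusive
  edge (12, 2)→(10, 6): d=(-2,4) inclusive
  edge (10, 6)→(2, 0): d=(-8,-6) inclusive
    (2,0)@(5, 1): e=[4,30,10] → █
    (3,0)@(7, 1): e=[0,22,22] → █  [on edge]
    (4,0)@(9, 1): e=[-4,14,34] → ·
    (2,1)@(5, 3): e=[24,26,-6] → ·
    (3,1)@(7, 3): e=[20,18,6] → █
    (4,1)@(9, 3): e=[16,10,18] → █
    (5,1)@(11, 3): e=[12,2,30] → █
    (3,2)@(7, 5): e=[40,14,-10] → ·
    (4,2)@(9, 5): e=[36,6,2] → █
    (5,2)@(11, 5): e=[32,-2,14] → ·
    (4,3)@(9, 7): e=[56,2,-14] → ·
  covered (6 px):
    · · █ █ · ·
    · · · █ █ █
    · · · · █ ·
    · · · · · ·
    · · · · · ·

Answer: 6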